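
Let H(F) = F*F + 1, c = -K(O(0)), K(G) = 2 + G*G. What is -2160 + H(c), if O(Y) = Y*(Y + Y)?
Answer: -2155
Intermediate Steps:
O(Y) = 2*Y**2 (O(Y) = Y*(2*Y) = 2*Y**2)
K(G) = 2 + G**2
c = -2 (c = -(2 + (2*0**2)**2) = -(2 + (2*0)**2) = -(2 + 0**2) = -(2 + 0) = -1*2 = -2)
H(F) = 1 + F**2 (H(F) = F**2 + 1 = 1 + F**2)
-2160 + H(c) = -2160 + (1 + (-2)**2) = -2160 + (1 + 4) = -2160 + 5 = -2155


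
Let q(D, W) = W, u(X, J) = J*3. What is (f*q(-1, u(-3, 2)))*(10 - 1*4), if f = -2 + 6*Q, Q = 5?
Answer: 1008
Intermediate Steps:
u(X, J) = 3*J
f = 28 (f = -2 + 6*5 = -2 + 30 = 28)
(f*q(-1, u(-3, 2)))*(10 - 1*4) = (28*(3*2))*(10 - 1*4) = (28*6)*(10 - 4) = 168*6 = 1008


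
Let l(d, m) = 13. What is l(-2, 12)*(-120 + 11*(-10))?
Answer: -2990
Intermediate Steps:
l(-2, 12)*(-120 + 11*(-10)) = 13*(-120 + 11*(-10)) = 13*(-120 - 110) = 13*(-230) = -2990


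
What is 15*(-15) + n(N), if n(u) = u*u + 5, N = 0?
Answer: -220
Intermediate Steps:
n(u) = 5 + u² (n(u) = u² + 5 = 5 + u²)
15*(-15) + n(N) = 15*(-15) + (5 + 0²) = -225 + (5 + 0) = -225 + 5 = -220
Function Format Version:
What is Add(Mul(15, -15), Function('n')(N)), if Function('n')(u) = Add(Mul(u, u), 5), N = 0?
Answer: -220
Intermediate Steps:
Function('n')(u) = Add(5, Pow(u, 2)) (Function('n')(u) = Add(Pow(u, 2), 5) = Add(5, Pow(u, 2)))
Add(Mul(15, -15), Function('n')(N)) = Add(Mul(15, -15), Add(5, Pow(0, 2))) = Add(-225, Add(5, 0)) = Add(-225, 5) = -220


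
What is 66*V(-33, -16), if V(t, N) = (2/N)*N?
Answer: 132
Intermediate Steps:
V(t, N) = 2
66*V(-33, -16) = 66*2 = 132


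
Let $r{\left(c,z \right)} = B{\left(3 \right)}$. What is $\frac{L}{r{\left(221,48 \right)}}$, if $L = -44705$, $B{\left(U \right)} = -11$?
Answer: $\frac{44705}{11} \approx 4064.1$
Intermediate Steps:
$r{\left(c,z \right)} = -11$
$\frac{L}{r{\left(221,48 \right)}} = - \frac{44705}{-11} = \left(-44705\right) \left(- \frac{1}{11}\right) = \frac{44705}{11}$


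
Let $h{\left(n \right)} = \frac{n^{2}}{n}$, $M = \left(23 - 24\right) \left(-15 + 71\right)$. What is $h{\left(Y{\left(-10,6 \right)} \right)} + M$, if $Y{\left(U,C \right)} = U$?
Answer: $-66$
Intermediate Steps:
$M = -56$ ($M = \left(23 - 24\right) 56 = \left(-1\right) 56 = -56$)
$h{\left(n \right)} = n$
$h{\left(Y{\left(-10,6 \right)} \right)} + M = -10 - 56 = -66$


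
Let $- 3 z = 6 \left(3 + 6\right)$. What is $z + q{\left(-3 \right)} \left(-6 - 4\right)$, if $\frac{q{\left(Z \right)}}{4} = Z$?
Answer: $102$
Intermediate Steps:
$z = -18$ ($z = - \frac{6 \left(3 + 6\right)}{3} = - \frac{6 \cdot 9}{3} = \left(- \frac{1}{3}\right) 54 = -18$)
$q{\left(Z \right)} = 4 Z$
$z + q{\left(-3 \right)} \left(-6 - 4\right) = -18 + 4 \left(-3\right) \left(-6 - 4\right) = -18 - -120 = -18 + 120 = 102$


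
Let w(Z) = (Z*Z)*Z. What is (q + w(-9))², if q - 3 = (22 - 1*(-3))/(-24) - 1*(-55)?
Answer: 260144641/576 ≈ 4.5164e+5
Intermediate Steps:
q = 1367/24 (q = 3 + ((22 - 1*(-3))/(-24) - 1*(-55)) = 3 + ((22 + 3)*(-1/24) + 55) = 3 + (25*(-1/24) + 55) = 3 + (-25/24 + 55) = 3 + 1295/24 = 1367/24 ≈ 56.958)
w(Z) = Z³ (w(Z) = Z²*Z = Z³)
(q + w(-9))² = (1367/24 + (-9)³)² = (1367/24 - 729)² = (-16129/24)² = 260144641/576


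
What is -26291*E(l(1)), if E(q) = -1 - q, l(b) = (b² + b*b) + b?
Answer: 105164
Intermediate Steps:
l(b) = b + 2*b² (l(b) = (b² + b²) + b = 2*b² + b = b + 2*b²)
-26291*E(l(1)) = -26291*(-1 - (1 + 2*1)) = -26291*(-1 - (1 + 2)) = -26291*(-1 - 3) = -26291*(-4) = 105164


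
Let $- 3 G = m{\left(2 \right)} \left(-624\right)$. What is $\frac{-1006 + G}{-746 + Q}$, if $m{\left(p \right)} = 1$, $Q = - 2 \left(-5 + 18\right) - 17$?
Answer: $\frac{266}{263} \approx 1.0114$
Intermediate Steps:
$Q = -43$ ($Q = \left(-2\right) 13 - 17 = -26 - 17 = -43$)
$G = 208$ ($G = - \frac{1 \left(-624\right)}{3} = \left(- \frac{1}{3}\right) \left(-624\right) = 208$)
$\frac{-1006 + G}{-746 + Q} = \frac{-1006 + 208}{-746 - 43} = - \frac{798}{-789} = \left(-798\right) \left(- \frac{1}{789}\right) = \frac{266}{263}$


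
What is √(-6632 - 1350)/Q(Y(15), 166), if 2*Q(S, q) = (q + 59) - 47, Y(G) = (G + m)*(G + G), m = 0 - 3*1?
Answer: I*√7982/89 ≈ 1.0038*I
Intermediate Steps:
m = -3 (m = 0 - 3 = -3)
Y(G) = 2*G*(-3 + G) (Y(G) = (G - 3)*(G + G) = (-3 + G)*(2*G) = 2*G*(-3 + G))
Q(S, q) = 6 + q/2 (Q(S, q) = ((q + 59) - 47)/2 = ((59 + q) - 47)/2 = (12 + q)/2 = 6 + q/2)
√(-6632 - 1350)/Q(Y(15), 166) = √(-6632 - 1350)/(6 + (½)*166) = √(-7982)/(6 + 83) = (I*√7982)/89 = (I*√7982)*(1/89) = I*√7982/89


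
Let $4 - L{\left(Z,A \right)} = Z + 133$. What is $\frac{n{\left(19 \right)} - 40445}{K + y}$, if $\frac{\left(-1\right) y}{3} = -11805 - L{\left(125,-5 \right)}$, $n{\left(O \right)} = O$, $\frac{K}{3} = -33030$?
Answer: $\frac{40426}{64437} \approx 0.62737$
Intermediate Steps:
$K = -99090$ ($K = 3 \left(-33030\right) = -99090$)
$L{\left(Z,A \right)} = -129 - Z$ ($L{\left(Z,A \right)} = 4 - \left(Z + 133\right) = 4 - \left(133 + Z\right) = -129 - Z$)
$y = 34653$ ($y = - 3 \left(-11805 - \left(-129 - 125\right)\right) = - 3 \left(-11805 - -254\right) = - 3 \left(-11805 + 254\right) = \left(-3\right) \left(-11551\right) = 34653$)
$\frac{n{\left(19 \right)} - 40445}{K + y} = \frac{19 - 40445}{-99090 + 34653} = - \frac{40426}{-64437} = \left(-40426\right) \left(- \frac{1}{64437}\right) = \frac{40426}{64437}$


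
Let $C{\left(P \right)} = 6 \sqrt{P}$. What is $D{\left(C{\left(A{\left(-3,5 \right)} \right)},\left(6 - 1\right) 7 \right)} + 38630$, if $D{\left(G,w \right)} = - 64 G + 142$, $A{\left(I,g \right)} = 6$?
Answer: $38772 - 384 \sqrt{6} \approx 37831.0$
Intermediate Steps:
$D{\left(G,w \right)} = 142 - 64 G$
$D{\left(C{\left(A{\left(-3,5 \right)} \right)},\left(6 - 1\right) 7 \right)} + 38630 = \left(142 - 64 \cdot 6 \sqrt{6}\right) + 38630 = \left(142 - 384 \sqrt{6}\right) + 38630 = 38772 - 384 \sqrt{6}$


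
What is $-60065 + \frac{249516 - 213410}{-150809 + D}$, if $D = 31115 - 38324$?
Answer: $- \frac{677956234}{11287} \approx -60065.0$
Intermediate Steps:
$D = -7209$ ($D = 31115 - 38324 = -7209$)
$-60065 + \frac{249516 - 213410}{-150809 + D} = -60065 + \frac{249516 - 213410}{-150809 - 7209} = -60065 + \frac{36106}{-158018} = -60065 + 36106 \left(- \frac{1}{158018}\right) = -60065 - \frac{2579}{11287} = - \frac{677956234}{11287}$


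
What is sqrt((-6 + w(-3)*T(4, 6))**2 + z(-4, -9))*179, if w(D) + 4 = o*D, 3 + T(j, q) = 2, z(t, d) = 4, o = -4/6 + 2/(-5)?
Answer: 358*sqrt(194)/5 ≈ 997.27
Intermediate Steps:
o = -16/15 (o = -4*1/6 + 2*(-1/5) = -2/3 - 2/5 = -16/15 ≈ -1.0667)
T(j, q) = -1 (T(j, q) = -3 + 2 = -1)
w(D) = -4 - 16*D/15
sqrt((-6 + w(-3)*T(4, 6))**2 + z(-4, -9))*179 = sqrt((-6 + (-4 - 16/15*(-3))*(-1))**2 + 4)*179 = sqrt((-6 + (-4 + 16/5)*(-1))**2 + 4)*179 = sqrt((-6 - 4/5*(-1))**2 + 4)*179 = sqrt((-6 + 4/5)**2 + 4)*179 = sqrt((-26/5)**2 + 4)*179 = sqrt(676/25 + 4)*179 = sqrt(776/25)*179 = (2*sqrt(194)/5)*179 = 358*sqrt(194)/5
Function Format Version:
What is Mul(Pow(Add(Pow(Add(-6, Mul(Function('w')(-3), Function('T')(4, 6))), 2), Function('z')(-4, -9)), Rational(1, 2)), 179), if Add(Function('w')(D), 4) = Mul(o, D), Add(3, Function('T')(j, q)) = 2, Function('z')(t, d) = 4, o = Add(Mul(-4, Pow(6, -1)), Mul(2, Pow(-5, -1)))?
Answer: Mul(Rational(358, 5), Pow(194, Rational(1, 2))) ≈ 997.27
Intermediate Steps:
o = Rational(-16, 15) (o = Add(Mul(-4, Rational(1, 6)), Mul(2, Rational(-1, 5))) = Add(Rational(-2, 3), Rational(-2, 5)) = Rational(-16, 15) ≈ -1.0667)
Function('T')(j, q) = -1 (Function('T')(j, q) = Add(-3, 2) = -1)
Function('w')(D) = Add(-4, Mul(Rational(-16, 15), D))
Mul(Pow(Add(Pow(Add(-6, Mul(Function('w')(-3), Function('T')(4, 6))), 2), Function('z')(-4, -9)), Rational(1, 2)), 179) = Mul(Pow(Add(Pow(Add(-6, Mul(Add(-4, Mul(Rational(-16, 15), -3)), -1)), 2), 4), Rational(1, 2)), 179) = Mul(Pow(Add(Pow(Add(-6, Mul(Add(-4, Rational(16, 5)), -1)), 2), 4), Rational(1, 2)), 179) = Mul(Pow(Add(Pow(Add(-6, Mul(Rational(-4, 5), -1)), 2), 4), Rational(1, 2)), 179) = Mul(Pow(Add(Pow(Add(-6, Rational(4, 5)), 2), 4), Rational(1, 2)), 179) = Mul(Pow(Add(Pow(Rational(-26, 5), 2), 4), Rational(1, 2)), 179) = Mul(Pow(Add(Rational(676, 25), 4), Rational(1, 2)), 179) = Mul(Pow(Rational(776, 25), Rational(1, 2)), 179) = Mul(Mul(Rational(2, 5), Pow(194, Rational(1, 2))), 179) = Mul(Rational(358, 5), Pow(194, Rational(1, 2)))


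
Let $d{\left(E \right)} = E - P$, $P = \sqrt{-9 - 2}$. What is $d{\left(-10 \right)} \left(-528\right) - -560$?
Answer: $5840 + 528 i \sqrt{11} \approx 5840.0 + 1751.2 i$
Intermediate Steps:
$P = i \sqrt{11}$ ($P = \sqrt{-11} = i \sqrt{11} \approx 3.3166 i$)
$d{\left(E \right)} = E - i \sqrt{11}$
$d{\left(-10 \right)} \left(-528\right) - -560 = \left(-10 - i \sqrt{11}\right) \left(-528\right) - -560 = \left(5280 + 528 i \sqrt{11}\right) + 560 = 5840 + 528 i \sqrt{11}$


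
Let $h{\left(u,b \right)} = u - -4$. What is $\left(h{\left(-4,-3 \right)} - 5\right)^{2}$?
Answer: $25$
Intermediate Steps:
$h{\left(u,b \right)} = 4 + u$ ($h{\left(u,b \right)} = u + 4 = 4 + u$)
$\left(h{\left(-4,-3 \right)} - 5\right)^{2} = \left(\left(4 - 4\right) - 5\right)^{2} = \left(0 - 5\right)^{2} = \left(-5\right)^{2} = 25$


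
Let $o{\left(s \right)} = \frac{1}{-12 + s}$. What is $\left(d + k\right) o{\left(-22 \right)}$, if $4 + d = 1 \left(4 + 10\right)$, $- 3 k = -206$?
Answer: $- \frac{118}{51} \approx -2.3137$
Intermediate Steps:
$k = \frac{206}{3}$ ($k = \left(- \frac{1}{3}\right) \left(-206\right) = \frac{206}{3} \approx 68.667$)
$d = 10$ ($d = -4 + 1 \left(4 + 10\right) = -4 + 1 \cdot 14 = -4 + 14 = 10$)
$\left(d + k\right) o{\left(-22 \right)} = \frac{10 + \frac{206}{3}}{-12 - 22} = \frac{236}{3 \left(-34\right)} = \frac{236}{3} \left(- \frac{1}{34}\right) = - \frac{118}{51}$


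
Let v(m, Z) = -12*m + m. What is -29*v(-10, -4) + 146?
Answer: -3044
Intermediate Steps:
v(m, Z) = -11*m
-29*v(-10, -4) + 146 = -(-319)*(-10) + 146 = -29*110 + 146 = -3190 + 146 = -3044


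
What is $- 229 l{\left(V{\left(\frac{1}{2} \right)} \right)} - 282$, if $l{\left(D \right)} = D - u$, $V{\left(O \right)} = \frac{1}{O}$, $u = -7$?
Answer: $-2343$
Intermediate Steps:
$l{\left(D \right)} = 7 + D$ ($l{\left(D \right)} = D - -7 = D + 7 = 7 + D$)
$- 229 l{\left(V{\left(\frac{1}{2} \right)} \right)} - 282 = - 229 \left(7 + \frac{1}{\frac{1}{2}}\right) - 282 = - 229 \left(7 + 2\right) - 282 = \left(-229\right) 9 - 282 = -2061 - 282 = -2343$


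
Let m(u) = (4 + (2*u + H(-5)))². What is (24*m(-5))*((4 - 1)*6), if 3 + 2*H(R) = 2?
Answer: 18252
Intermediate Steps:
H(R) = -½ (H(R) = -3/2 + (½)*2 = -3/2 + 1 = -½)
m(u) = (7/2 + 2*u)² (m(u) = (4 + (2*u - ½))² = (4 + (-½ + 2*u))² = (7/2 + 2*u)²)
(24*m(-5))*((4 - 1)*6) = (24*((7 + 4*(-5))²/4))*((4 - 1)*6) = (24*((7 - 20)²/4))*(3*6) = (24*((¼)*(-13)²))*18 = (24*((¼)*169))*18 = (24*(169/4))*18 = 1014*18 = 18252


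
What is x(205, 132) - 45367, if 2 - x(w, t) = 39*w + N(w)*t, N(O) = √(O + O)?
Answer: -53360 - 132*√410 ≈ -56033.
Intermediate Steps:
N(O) = √2*√O (N(O) = √(2*O) = √2*√O)
x(w, t) = 2 - 39*w - t*√2*√w (x(w, t) = 2 - (39*w + (√2*√w)*t) = 2 - (39*w + t*√2*√w) = 2 + (-39*w - t*√2*√w) = 2 - 39*w - t*√2*√w)
x(205, 132) - 45367 = (2 - 39*205 - 1*132*√2*√205) - 45367 = (2 - 7995 - 132*√410) - 45367 = (-7993 - 132*√410) - 45367 = -53360 - 132*√410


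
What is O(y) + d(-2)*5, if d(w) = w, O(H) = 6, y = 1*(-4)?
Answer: -4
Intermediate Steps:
y = -4
O(y) + d(-2)*5 = 6 - 2*5 = 6 - 10 = -4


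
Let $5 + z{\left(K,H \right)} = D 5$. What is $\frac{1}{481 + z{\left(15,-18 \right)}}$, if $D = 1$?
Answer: $\frac{1}{481} \approx 0.002079$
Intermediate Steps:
$z{\left(K,H \right)} = 0$ ($z{\left(K,H \right)} = -5 + 1 \cdot 5 = -5 + 5 = 0$)
$\frac{1}{481 + z{\left(15,-18 \right)}} = \frac{1}{481 + 0} = \frac{1}{481}$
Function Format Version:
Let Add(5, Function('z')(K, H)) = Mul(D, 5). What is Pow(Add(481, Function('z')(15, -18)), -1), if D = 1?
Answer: Rational(1, 481) ≈ 0.0020790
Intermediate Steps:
Function('z')(K, H) = 0 (Function('z')(K, H) = Add(-5, Mul(1, 5)) = Add(-5, 5) = 0)
Pow(Add(481, Function('z')(15, -18)), -1) = Pow(Add(481, 0), -1) = Pow(481, -1) = Rational(1, 481)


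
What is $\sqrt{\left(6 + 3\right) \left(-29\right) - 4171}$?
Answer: $4 i \sqrt{277} \approx 66.573 i$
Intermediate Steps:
$\sqrt{\left(6 + 3\right) \left(-29\right) - 4171} = \sqrt{9 \left(-29\right) - 4171} = \sqrt{-261 - 4171} = \sqrt{-4432} = 4 i \sqrt{277}$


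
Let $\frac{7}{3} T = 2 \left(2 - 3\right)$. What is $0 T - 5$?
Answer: $-5$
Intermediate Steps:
$T = - \frac{6}{7}$ ($T = \frac{3 \cdot 2 \left(2 - 3\right)}{7} = \frac{3 \cdot 2 \left(-1\right)}{7} = \frac{3}{7} \left(-2\right) = - \frac{6}{7} \approx -0.85714$)
$0 T - 5 = 0 \left(- \frac{6}{7}\right) - 5 = 0 - 5 = -5$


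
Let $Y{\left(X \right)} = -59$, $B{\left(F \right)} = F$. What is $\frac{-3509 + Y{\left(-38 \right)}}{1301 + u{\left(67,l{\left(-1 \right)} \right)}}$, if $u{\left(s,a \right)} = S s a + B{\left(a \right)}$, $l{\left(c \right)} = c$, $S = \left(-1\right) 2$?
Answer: $- \frac{1784}{717} \approx -2.4881$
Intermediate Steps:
$S = -2$
$u{\left(s,a \right)} = a - 2 a s$ ($u{\left(s,a \right)} = - 2 s a + a = - 2 a s + a = a - 2 a s$)
$\frac{-3509 + Y{\left(-38 \right)}}{1301 + u{\left(67,l{\left(-1 \right)} \right)}} = \frac{-3509 - 59}{1301 - \left(1 - 134\right)} = - \frac{3568}{1301 - \left(1 - 134\right)} = - \frac{3568}{1301 - -133} = - \frac{3568}{1301 + 133} = - \frac{3568}{1434} = \left(-3568\right) \frac{1}{1434} = - \frac{1784}{717}$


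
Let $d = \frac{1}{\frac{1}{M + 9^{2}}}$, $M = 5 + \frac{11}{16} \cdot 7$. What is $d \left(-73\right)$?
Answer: $- \frac{106069}{16} \approx -6629.3$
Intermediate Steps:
$M = \frac{157}{16}$ ($M = 5 + 11 \cdot \frac{1}{16} \cdot 7 = 5 + \frac{11}{16} \cdot 7 = 5 + \frac{77}{16} = \frac{157}{16} \approx 9.8125$)
$d = \frac{1453}{16}$ ($d = \frac{1}{\frac{1}{\frac{157}{16} + 9^{2}}} = \frac{1}{\frac{1}{\frac{157}{16} + 81}} = \frac{1}{\frac{1}{\frac{1453}{16}}} = \frac{1}{\frac{16}{1453}} = \frac{1453}{16} \approx 90.813$)
$d \left(-73\right) = \frac{1453}{16} \left(-73\right) = - \frac{106069}{16}$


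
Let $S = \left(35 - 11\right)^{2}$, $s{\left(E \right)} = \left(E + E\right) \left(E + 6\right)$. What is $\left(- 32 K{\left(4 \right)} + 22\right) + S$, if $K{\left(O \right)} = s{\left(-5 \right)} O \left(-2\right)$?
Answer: $-1962$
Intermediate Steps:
$s{\left(E \right)} = 2 E \left(6 + E\right)$
$S = 576$ ($S = 24^{2} = 576$)
$K{\left(O \right)} = 20 O$ ($K{\left(O \right)} = 2 \left(-5\right) \left(6 - 5\right) O \left(-2\right) = 2 \left(-5\right) 1 O \left(-2\right) = - 10 O \left(-2\right) = 20 O$)
$\left(- 32 K{\left(4 \right)} + 22\right) + S = \left(- 32 \cdot 20 \cdot 4 + 22\right) + 576 = \left(\left(-32\right) 80 + 22\right) + 576 = \left(-2560 + 22\right) + 576 = -2538 + 576 = -1962$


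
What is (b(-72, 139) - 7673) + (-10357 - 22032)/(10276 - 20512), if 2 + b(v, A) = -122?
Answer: -79777703/10236 ≈ -7793.8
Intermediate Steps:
b(v, A) = -124 (b(v, A) = -2 - 122 = -124)
(b(-72, 139) - 7673) + (-10357 - 22032)/(10276 - 20512) = (-124 - 7673) + (-10357 - 22032)/(10276 - 20512) = -7797 - 32389/(-10236) = -7797 - 32389*(-1/10236) = -7797 + 32389/10236 = -79777703/10236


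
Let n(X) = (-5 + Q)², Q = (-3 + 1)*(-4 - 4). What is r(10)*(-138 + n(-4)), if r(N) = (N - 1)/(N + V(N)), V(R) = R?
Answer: -153/20 ≈ -7.6500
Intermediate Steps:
Q = 16 (Q = -2*(-8) = 16)
r(N) = (-1 + N)/(2*N) (r(N) = (N - 1)/(N + N) = (-1 + N)/((2*N)) = (-1 + N)*(1/(2*N)) = (-1 + N)/(2*N))
n(X) = 121 (n(X) = (-5 + 16)² = 11² = 121)
r(10)*(-138 + n(-4)) = ((½)*(-1 + 10)/10)*(-138 + 121) = ((½)*(⅒)*9)*(-17) = (9/20)*(-17) = -153/20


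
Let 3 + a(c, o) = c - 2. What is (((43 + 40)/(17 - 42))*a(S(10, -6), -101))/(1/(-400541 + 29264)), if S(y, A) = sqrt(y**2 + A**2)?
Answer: -30815991/5 + 61631982*sqrt(34)/25 ≈ 8.2117e+6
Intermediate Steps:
S(y, A) = sqrt(A**2 + y**2)
a(c, o) = -5 + c (a(c, o) = -3 + (c - 2) = -3 + (-2 + c) = -5 + c)
(((43 + 40)/(17 - 42))*a(S(10, -6), -101))/(1/(-400541 + 29264)) = (((43 + 40)/(17 - 42))*(-5 + sqrt((-6)**2 + 10**2)))/(1/(-400541 + 29264)) = ((83/(-25))*(-5 + sqrt(36 + 100)))/(1/(-371277)) = ((83*(-1/25))*(-5 + sqrt(136)))/(-1/371277) = -83*(-5 + 2*sqrt(34))/25*(-371277) = (83/5 - 166*sqrt(34)/25)*(-371277) = -30815991/5 + 61631982*sqrt(34)/25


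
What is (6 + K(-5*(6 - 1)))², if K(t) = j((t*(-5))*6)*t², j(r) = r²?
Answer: 123596195625000036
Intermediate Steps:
K(t) = 900*t⁴ (K(t) = ((t*(-5))*6)²*t² = (-5*t*6)²*t² = (-30*t)²*t² = (900*t²)*t² = 900*t⁴)
(6 + K(-5*(6 - 1)))² = (6 + 900*(-5*(6 - 1))⁴)² = (6 + 900*(-5*5)⁴)² = (6 + 900*(-25)⁴)² = (6 + 900*390625)² = (6 + 351562500)² = 351562506² = 123596195625000036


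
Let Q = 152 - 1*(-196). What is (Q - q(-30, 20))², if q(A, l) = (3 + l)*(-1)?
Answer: 137641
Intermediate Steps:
Q = 348 (Q = 152 + 196 = 348)
q(A, l) = -3 - l
(Q - q(-30, 20))² = (348 - (-3 - 1*20))² = (348 - (-3 - 20))² = (348 - 1*(-23))² = (348 + 23)² = 371² = 137641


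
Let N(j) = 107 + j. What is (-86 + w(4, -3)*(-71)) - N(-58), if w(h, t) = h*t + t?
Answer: 930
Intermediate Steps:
w(h, t) = t + h*t
(-86 + w(4, -3)*(-71)) - N(-58) = (-86 - 3*(1 + 4)*(-71)) - (107 - 58) = (-86 - 3*5*(-71)) - 1*49 = (-86 - 15*(-71)) - 49 = (-86 + 1065) - 49 = 979 - 49 = 930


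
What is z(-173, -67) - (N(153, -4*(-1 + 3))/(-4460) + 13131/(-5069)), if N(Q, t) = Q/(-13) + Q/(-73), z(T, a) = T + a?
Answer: -2546814038781/10727372630 ≈ -237.41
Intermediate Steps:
N(Q, t) = -86*Q/949 (N(Q, t) = Q*(-1/13) + Q*(-1/73) = -Q/13 - Q/73 = -86*Q/949)
z(-173, -67) - (N(153, -4*(-1 + 3))/(-4460) + 13131/(-5069)) = (-173 - 67) - (-86/949*153/(-4460) + 13131/(-5069)) = -240 - (-13158/949*(-1/4460) + 13131*(-1/5069)) = -240 - (6579/2116270 - 13131/5069) = -240 - 1*(-27755392419/10727372630) = -240 + 27755392419/10727372630 = -2546814038781/10727372630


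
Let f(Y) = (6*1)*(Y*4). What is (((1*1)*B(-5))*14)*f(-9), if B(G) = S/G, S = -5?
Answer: -3024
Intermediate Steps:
f(Y) = 24*Y (f(Y) = 6*(4*Y) = 24*Y)
B(G) = -5/G
(((1*1)*B(-5))*14)*f(-9) = (((1*1)*(-5/(-5)))*14)*(24*(-9)) = ((1*(-5*(-⅕)))*14)*(-216) = ((1*1)*14)*(-216) = (1*14)*(-216) = 14*(-216) = -3024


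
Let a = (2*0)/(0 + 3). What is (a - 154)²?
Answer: 23716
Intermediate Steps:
a = 0 (a = 0/3 = 0*(⅓) = 0)
(a - 154)² = (0 - 154)² = (-154)² = 23716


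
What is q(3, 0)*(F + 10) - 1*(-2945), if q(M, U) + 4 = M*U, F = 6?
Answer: 2881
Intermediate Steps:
q(M, U) = -4 + M*U
q(3, 0)*(F + 10) - 1*(-2945) = (-4 + 3*0)*(6 + 10) - 1*(-2945) = (-4 + 0)*16 + 2945 = -4*16 + 2945 = -64 + 2945 = 2881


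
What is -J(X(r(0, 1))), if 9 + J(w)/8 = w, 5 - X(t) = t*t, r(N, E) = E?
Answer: 40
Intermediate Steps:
X(t) = 5 - t**2 (X(t) = 5 - t*t = 5 - t**2)
J(w) = -72 + 8*w
-J(X(r(0, 1))) = -(-72 + 8*(5 - 1*1**2)) = -(-72 + 8*(5 - 1*1)) = -(-72 + 8*(5 - 1)) = -(-72 + 8*4) = -(-72 + 32) = -1*(-40) = 40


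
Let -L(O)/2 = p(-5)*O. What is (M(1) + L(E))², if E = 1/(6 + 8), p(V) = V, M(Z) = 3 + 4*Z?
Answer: 2916/49 ≈ 59.510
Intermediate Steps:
E = 1/14 ≈ 0.071429
L(O) = 10*O (L(O) = -(-10)*O = 10*O)
(M(1) + L(E))² = ((3 + 4*1) + 10*(1/14))² = ((3 + 4) + 5/7)² = (7 + 5/7)² = (54/7)² = 2916/49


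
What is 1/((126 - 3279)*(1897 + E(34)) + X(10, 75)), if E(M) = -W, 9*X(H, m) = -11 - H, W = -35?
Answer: -3/18274795 ≈ -1.6416e-7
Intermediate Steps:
X(H, m) = -11/9 - H/9 (X(H, m) = (-11 - H)/9 = -11/9 - H/9)
E(M) = 35 (E(M) = -1*(-35) = 35)
1/((126 - 3279)*(1897 + E(34)) + X(10, 75)) = 1/((126 - 3279)*(1897 + 35) + (-11/9 - ⅑*10)) = 1/(-3153*1932 + (-11/9 - 10/9)) = 1/(-6091596 - 7/3) = 1/(-18274795/3) = -3/18274795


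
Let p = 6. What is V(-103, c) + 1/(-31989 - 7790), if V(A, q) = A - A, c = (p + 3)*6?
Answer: -1/39779 ≈ -2.5139e-5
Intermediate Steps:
c = 54 (c = (6 + 3)*6 = 9*6 = 54)
V(A, q) = 0
V(-103, c) + 1/(-31989 - 7790) = 0 + 1/(-31989 - 7790) = 0 + 1/(-39779) = 0 - 1/39779 = -1/39779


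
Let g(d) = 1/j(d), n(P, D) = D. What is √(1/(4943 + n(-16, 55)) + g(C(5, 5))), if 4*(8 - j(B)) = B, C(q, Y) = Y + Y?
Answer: √11227854/7854 ≈ 0.42664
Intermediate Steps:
C(q, Y) = 2*Y
j(B) = 8 - B/4
g(d) = 1/(8 - d/4)
√(1/(4943 + n(-16, 55)) + g(C(5, 5))) = √(1/(4943 + 55) - 4/(-32 + 2*5)) = √(1/4998 - 4/(-32 + 10)) = √(1/4998 - 4/(-22)) = √(1/4998 - 4*(-1/22)) = √(1/4998 + 2/11) = √(10007/54978) = √11227854/7854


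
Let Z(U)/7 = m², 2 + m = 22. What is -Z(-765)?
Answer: -2800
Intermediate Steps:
m = 20 (m = -2 + 22 = 20)
Z(U) = 2800 (Z(U) = 7*20² = 7*400 = 2800)
-Z(-765) = -1*2800 = -2800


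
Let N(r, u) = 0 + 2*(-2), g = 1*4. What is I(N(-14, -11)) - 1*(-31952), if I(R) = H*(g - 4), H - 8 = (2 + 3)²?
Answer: 31952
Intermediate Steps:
H = 33 (H = 8 + (2 + 3)² = 8 + 5² = 8 + 25 = 33)
g = 4
N(r, u) = -4 (N(r, u) = 0 - 4 = -4)
I(R) = 0 (I(R) = 33*(4 - 4) = 33*0 = 0)
I(N(-14, -11)) - 1*(-31952) = 0 - 1*(-31952) = 0 + 31952 = 31952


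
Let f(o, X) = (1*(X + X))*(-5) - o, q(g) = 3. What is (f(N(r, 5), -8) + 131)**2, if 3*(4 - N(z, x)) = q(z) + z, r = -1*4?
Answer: 384400/9 ≈ 42711.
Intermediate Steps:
r = -4
N(z, x) = 3 - z/3 (N(z, x) = 4 - (3 + z)/3 = 4 + (-1 - z/3) = 3 - z/3)
f(o, X) = -o - 10*X (f(o, X) = (1*(2*X))*(-5) - o = (2*X)*(-5) - o = -10*X - o = -o - 10*X)
(f(N(r, 5), -8) + 131)**2 = ((-(3 - 1/3*(-4)) - 10*(-8)) + 131)**2 = ((-(3 + 4/3) + 80) + 131)**2 = ((-1*13/3 + 80) + 131)**2 = ((-13/3 + 80) + 131)**2 = (227/3 + 131)**2 = (620/3)**2 = 384400/9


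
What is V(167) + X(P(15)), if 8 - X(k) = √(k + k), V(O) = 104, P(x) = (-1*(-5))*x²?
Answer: 112 - 15*√10 ≈ 64.566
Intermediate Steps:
P(x) = 5*x²
X(k) = 8 - √2*√k (X(k) = 8 - √(k + k) = 8 - √(2*k) = 8 - √2*√k)
V(167) + X(P(15)) = 104 + (8 - √2*√(5*15²)) = 104 + (8 - √2*√(5*225)) = 104 + (8 - √2*√1125) = 104 + (8 - √2*15*√5) = 104 + (8 - 15*√10) = 112 - 15*√10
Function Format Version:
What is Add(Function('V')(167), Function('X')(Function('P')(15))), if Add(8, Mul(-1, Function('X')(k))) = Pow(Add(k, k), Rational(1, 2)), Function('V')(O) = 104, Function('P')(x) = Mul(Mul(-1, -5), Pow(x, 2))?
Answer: Add(112, Mul(-15, Pow(10, Rational(1, 2)))) ≈ 64.566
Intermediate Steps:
Function('P')(x) = Mul(5, Pow(x, 2))
Function('X')(k) = Add(8, Mul(-1, Pow(2, Rational(1, 2)), Pow(k, Rational(1, 2)))) (Function('X')(k) = Add(8, Mul(-1, Pow(Add(k, k), Rational(1, 2)))) = Add(8, Mul(-1, Pow(Mul(2, k), Rational(1, 2)))) = Add(8, Mul(-1, Mul(Pow(2, Rational(1, 2)), Pow(k, Rational(1, 2))))) = Add(8, Mul(-1, Pow(2, Rational(1, 2)), Pow(k, Rational(1, 2)))))
Add(Function('V')(167), Function('X')(Function('P')(15))) = Add(104, Add(8, Mul(-1, Pow(2, Rational(1, 2)), Pow(Mul(5, Pow(15, 2)), Rational(1, 2))))) = Add(104, Add(8, Mul(-1, Pow(2, Rational(1, 2)), Pow(Mul(5, 225), Rational(1, 2))))) = Add(104, Add(8, Mul(-1, Pow(2, Rational(1, 2)), Pow(1125, Rational(1, 2))))) = Add(104, Add(8, Mul(-1, Pow(2, Rational(1, 2)), Mul(15, Pow(5, Rational(1, 2)))))) = Add(104, Add(8, Mul(-15, Pow(10, Rational(1, 2))))) = Add(112, Mul(-15, Pow(10, Rational(1, 2))))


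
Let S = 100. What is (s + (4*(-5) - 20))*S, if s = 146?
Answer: 10600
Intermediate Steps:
(s + (4*(-5) - 20))*S = (146 + (4*(-5) - 20))*100 = (146 + (-20 - 20))*100 = (146 - 40)*100 = 106*100 = 10600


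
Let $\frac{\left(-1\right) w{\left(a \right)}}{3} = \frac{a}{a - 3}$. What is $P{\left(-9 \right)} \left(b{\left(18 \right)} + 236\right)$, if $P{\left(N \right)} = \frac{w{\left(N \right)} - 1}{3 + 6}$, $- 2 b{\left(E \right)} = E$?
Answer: $- \frac{2951}{36} \approx -81.972$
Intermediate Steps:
$b{\left(E \right)} = - \frac{E}{2}$
$w{\left(a \right)} = - \frac{3 a}{-3 + a}$ ($w{\left(a \right)} = - 3 \frac{a}{a - 3} = - 3 \frac{a}{-3 + a} = - \frac{3 a}{-3 + a}$)
$P{\left(N \right)} = - \frac{1}{9} - \frac{N}{3 \left(-3 + N\right)}$ ($P{\left(N \right)} = \frac{- \frac{3 N}{-3 + N} - 1}{3 + 6} = \frac{-1 - \frac{3 N}{-3 + N}}{9} = \left(-1 - \frac{3 N}{-3 + N}\right) \frac{1}{9} = - \frac{1}{9} - \frac{N}{3 \left(-3 + N\right)}$)
$P{\left(-9 \right)} \left(b{\left(18 \right)} + 236\right) = \frac{3 - -36}{9 \left(-3 - 9\right)} \left(\left(- \frac{1}{2}\right) 18 + 236\right) = \frac{3 + 36}{9 \left(-12\right)} \left(-9 + 236\right) = \frac{1}{9} \left(- \frac{1}{12}\right) 39 \cdot 227 = \left(- \frac{13}{36}\right) 227 = - \frac{2951}{36}$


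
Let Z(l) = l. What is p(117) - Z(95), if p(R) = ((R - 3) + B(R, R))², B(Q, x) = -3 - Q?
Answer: -59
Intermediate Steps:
p(R) = 36 (p(R) = ((R - 3) + (-3 - R))² = ((-3 + R) + (-3 - R))² = (-6)² = 36)
p(117) - Z(95) = 36 - 1*95 = 36 - 95 = -59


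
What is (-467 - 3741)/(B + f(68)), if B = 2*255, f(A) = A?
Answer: -2104/289 ≈ -7.2803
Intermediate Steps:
B = 510
(-467 - 3741)/(B + f(68)) = (-467 - 3741)/(510 + 68) = -4208/578 = -4208*1/578 = -2104/289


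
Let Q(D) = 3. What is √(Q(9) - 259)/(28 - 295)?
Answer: -16*I/267 ≈ -0.059925*I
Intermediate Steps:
√(Q(9) - 259)/(28 - 295) = √(3 - 259)/(28 - 295) = √(-256)/(-267) = (16*I)*(-1/267) = -16*I/267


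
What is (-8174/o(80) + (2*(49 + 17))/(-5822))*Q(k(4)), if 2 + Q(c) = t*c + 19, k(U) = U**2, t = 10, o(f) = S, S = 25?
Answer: -4211921028/72775 ≈ -57876.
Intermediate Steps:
o(f) = 25
Q(c) = 17 + 10*c (Q(c) = -2 + (10*c + 19) = -2 + (19 + 10*c) = 17 + 10*c)
(-8174/o(80) + (2*(49 + 17))/(-5822))*Q(k(4)) = (-8174/25 + (2*(49 + 17))/(-5822))*(17 + 10*4**2) = (-8174*1/25 + (2*66)*(-1/5822))*(17 + 10*16) = (-8174/25 + 132*(-1/5822))*(17 + 160) = (-8174/25 - 66/2911)*177 = -23796164/72775*177 = -4211921028/72775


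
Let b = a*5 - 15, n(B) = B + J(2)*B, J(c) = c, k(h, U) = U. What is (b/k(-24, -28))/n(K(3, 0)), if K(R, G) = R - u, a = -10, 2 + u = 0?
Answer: 13/84 ≈ 0.15476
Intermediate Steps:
u = -2 (u = -2 + 0 = -2)
K(R, G) = 2 + R (K(R, G) = R - 1*(-2) = R + 2 = 2 + R)
n(B) = 3*B (n(B) = B + 2*B = 3*B)
b = -65 (b = -10*5 - 15 = -50 - 15 = -65)
(b/k(-24, -28))/n(K(3, 0)) = (-65/(-28))/((3*(2 + 3))) = (-65*(-1/28))/((3*5)) = (65/28)/15 = (65/28)*(1/15) = 13/84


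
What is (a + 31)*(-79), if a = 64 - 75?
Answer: -1580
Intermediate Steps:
a = -11
(a + 31)*(-79) = (-11 + 31)*(-79) = 20*(-79) = -1580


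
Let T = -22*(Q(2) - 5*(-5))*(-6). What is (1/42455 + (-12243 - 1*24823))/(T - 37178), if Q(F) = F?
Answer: 1573637029/1427082370 ≈ 1.1027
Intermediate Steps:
T = 3564 (T = -22*(2 - 5*(-5))*(-6) = -22*(2 + 25)*(-6) = -22*27*(-6) = -594*(-6) = 3564)
(1/42455 + (-12243 - 1*24823))/(T - 37178) = (1/42455 + (-12243 - 1*24823))/(3564 - 37178) = (1/42455 + (-12243 - 24823))/(-33614) = (1/42455 - 37066)*(-1/33614) = -1573637029/42455*(-1/33614) = 1573637029/1427082370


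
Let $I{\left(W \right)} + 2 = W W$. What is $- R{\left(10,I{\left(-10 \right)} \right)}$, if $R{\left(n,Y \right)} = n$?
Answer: $-10$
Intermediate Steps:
$I{\left(W \right)} = -2 + W^{2}$ ($I{\left(W \right)} = -2 + W W = -2 + W^{2}$)
$- R{\left(10,I{\left(-10 \right)} \right)} = \left(-1\right) 10 = -10$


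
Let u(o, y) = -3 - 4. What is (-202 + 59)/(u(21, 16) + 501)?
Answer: -11/38 ≈ -0.28947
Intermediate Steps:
u(o, y) = -7
(-202 + 59)/(u(21, 16) + 501) = (-202 + 59)/(-7 + 501) = -143/494 = -143*1/494 = -11/38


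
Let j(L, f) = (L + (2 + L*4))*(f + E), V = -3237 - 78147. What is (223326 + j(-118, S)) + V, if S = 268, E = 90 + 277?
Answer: -231438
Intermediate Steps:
E = 367
V = -81384
j(L, f) = (2 + 5*L)*(367 + f) (j(L, f) = (L + (2 + L*4))*(f + 367) = (L + (2 + 4*L))*(367 + f) = (2 + 5*L)*(367 + f))
(223326 + j(-118, S)) + V = (223326 + (734 + 2*268 + 1835*(-118) + 5*(-118)*268)) - 81384 = (223326 + (734 + 536 - 216530 - 158120)) - 81384 = (223326 - 373380) - 81384 = -150054 - 81384 = -231438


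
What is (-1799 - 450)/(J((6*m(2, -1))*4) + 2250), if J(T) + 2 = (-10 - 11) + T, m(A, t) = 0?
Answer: -2249/2227 ≈ -1.0099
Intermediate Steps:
J(T) = -23 + T (J(T) = -2 + ((-10 - 11) + T) = -2 + (-21 + T) = -23 + T)
(-1799 - 450)/(J((6*m(2, -1))*4) + 2250) = (-1799 - 450)/((-23 + (6*0)*4) + 2250) = -2249/((-23 + 0*4) + 2250) = -2249/((-23 + 0) + 2250) = -2249/(-23 + 2250) = -2249/2227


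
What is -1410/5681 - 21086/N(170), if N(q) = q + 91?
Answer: -120157576/1482741 ≈ -81.037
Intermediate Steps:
N(q) = 91 + q
-1410/5681 - 21086/N(170) = -1410/5681 - 21086/(91 + 170) = -1410*1/5681 - 21086/261 = -1410/5681 - 21086*1/261 = -1410/5681 - 21086/261 = -120157576/1482741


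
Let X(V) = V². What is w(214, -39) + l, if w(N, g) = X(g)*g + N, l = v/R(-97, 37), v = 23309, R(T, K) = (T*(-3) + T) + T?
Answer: -5709876/97 ≈ -58865.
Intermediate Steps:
R(T, K) = -T (R(T, K) = (-3*T + T) + T = -2*T + T = -T)
l = 23309/97 (l = 23309/((-1*(-97))) = 23309/97 ≈ 240.30)
w(N, g) = N + g³ (w(N, g) = g²*g + N = g³ + N = N + g³)
w(214, -39) + l = (214 + (-39)³) + 23309/97 = (214 - 59319) + 23309/97 = -59105 + 23309/97 = -5709876/97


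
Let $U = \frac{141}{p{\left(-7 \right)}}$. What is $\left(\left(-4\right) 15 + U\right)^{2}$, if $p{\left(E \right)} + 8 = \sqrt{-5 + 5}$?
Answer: $\frac{385641}{64} \approx 6025.6$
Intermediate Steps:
$p{\left(E \right)} = -8$ ($p{\left(E \right)} = -8 + \sqrt{-5 + 5} = -8 + \sqrt{0} = -8 + 0 = -8$)
$U = - \frac{141}{8}$ ($U = \frac{141}{-8} = 141 \left(- \frac{1}{8}\right) = - \frac{141}{8} \approx -17.625$)
$\left(\left(-4\right) 15 + U\right)^{2} = \left(\left(-4\right) 15 - \frac{141}{8}\right)^{2} = \left(-60 - \frac{141}{8}\right)^{2} = \left(- \frac{621}{8}\right)^{2} = \frac{385641}{64}$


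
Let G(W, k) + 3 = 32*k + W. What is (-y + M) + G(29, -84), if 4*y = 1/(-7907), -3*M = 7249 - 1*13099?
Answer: -22519135/31628 ≈ -712.00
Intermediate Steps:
G(W, k) = -3 + W + 32*k (G(W, k) = -3 + (32*k + W) = -3 + (W + 32*k) = -3 + W + 32*k)
M = 1950 (M = -(7249 - 1*13099)/3 = -(7249 - 13099)/3 = -1/3*(-5850) = 1950)
y = -1/31628 (y = (1/4)/(-7907) = (1/4)*(-1/7907) = -1/31628 ≈ -3.1618e-5)
(-y + M) + G(29, -84) = (-1*(-1/31628) + 1950) + (-3 + 29 + 32*(-84)) = (1/31628 + 1950) + (-3 + 29 - 2688) = 61674601/31628 - 2662 = -22519135/31628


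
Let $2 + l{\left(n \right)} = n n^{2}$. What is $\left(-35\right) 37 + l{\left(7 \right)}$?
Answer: $-954$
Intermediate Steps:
$l{\left(n \right)} = -2 + n^{3}$ ($l{\left(n \right)} = -2 + n n^{2} = -2 + n^{3}$)
$\left(-35\right) 37 + l{\left(7 \right)} = \left(-35\right) 37 - \left(2 - 7^{3}\right) = -1295 + \left(-2 + 343\right) = -1295 + 341 = -954$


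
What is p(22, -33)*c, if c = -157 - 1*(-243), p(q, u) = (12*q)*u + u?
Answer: -752070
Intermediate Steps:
p(q, u) = u + 12*q*u (p(q, u) = 12*q*u + u = u + 12*q*u)
c = 86 (c = -157 + 243 = 86)
p(22, -33)*c = -33*(1 + 12*22)*86 = -33*(1 + 264)*86 = -33*265*86 = -8745*86 = -752070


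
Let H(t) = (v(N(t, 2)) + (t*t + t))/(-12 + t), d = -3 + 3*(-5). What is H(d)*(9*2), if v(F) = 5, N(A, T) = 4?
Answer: -933/5 ≈ -186.60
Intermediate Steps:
d = -18 (d = -3 - 15 = -18)
H(t) = (5 + t + t**2)/(-12 + t) (H(t) = (5 + (t*t + t))/(-12 + t) = (5 + (t**2 + t))/(-12 + t) = (5 + (t + t**2))/(-12 + t) = (5 + t + t**2)/(-12 + t))
H(d)*(9*2) = ((5 - 18 + (-18)**2)/(-12 - 18))*(9*2) = ((5 - 18 + 324)/(-30))*18 = -1/30*311*18 = -311/30*18 = -933/5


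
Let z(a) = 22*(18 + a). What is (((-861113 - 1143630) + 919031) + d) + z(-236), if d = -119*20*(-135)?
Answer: -769208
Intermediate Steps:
z(a) = 396 + 22*a
d = 321300 (d = -2380*(-135) = 321300)
(((-861113 - 1143630) + 919031) + d) + z(-236) = (((-861113 - 1143630) + 919031) + 321300) + (396 + 22*(-236)) = ((-2004743 + 919031) + 321300) + (396 - 5192) = (-1085712 + 321300) - 4796 = -764412 - 4796 = -769208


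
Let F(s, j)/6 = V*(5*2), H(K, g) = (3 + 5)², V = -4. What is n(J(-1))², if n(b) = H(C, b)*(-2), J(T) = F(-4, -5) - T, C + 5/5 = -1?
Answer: 16384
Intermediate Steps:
C = -2 (C = -1 - 1 = -2)
H(K, g) = 64 (H(K, g) = 8² = 64)
F(s, j) = -240 (F(s, j) = 6*(-20*2) = 6*(-4*10) = 6*(-40) = -240)
J(T) = -240 - T
n(b) = -128 (n(b) = 64*(-2) = -128)
n(J(-1))² = (-128)² = 16384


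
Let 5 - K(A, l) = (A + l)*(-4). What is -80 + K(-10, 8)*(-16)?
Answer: -32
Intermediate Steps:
K(A, l) = 5 + 4*A + 4*l (K(A, l) = 5 - (A + l)*(-4) = 5 - (-4*A - 4*l) = 5 + (4*A + 4*l) = 5 + 4*A + 4*l)
-80 + K(-10, 8)*(-16) = -80 + (5 + 4*(-10) + 4*8)*(-16) = -80 + (5 - 40 + 32)*(-16) = -80 - 3*(-16) = -80 + 48 = -32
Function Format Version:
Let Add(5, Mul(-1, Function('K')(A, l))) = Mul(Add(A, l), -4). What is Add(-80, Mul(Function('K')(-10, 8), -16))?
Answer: -32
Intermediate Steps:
Function('K')(A, l) = Add(5, Mul(4, A), Mul(4, l)) (Function('K')(A, l) = Add(5, Mul(-1, Mul(Add(A, l), -4))) = Add(5, Mul(-1, Add(Mul(-4, A), Mul(-4, l)))) = Add(5, Add(Mul(4, A), Mul(4, l))) = Add(5, Mul(4, A), Mul(4, l)))
Add(-80, Mul(Function('K')(-10, 8), -16)) = Add(-80, Mul(Add(5, Mul(4, -10), Mul(4, 8)), -16)) = Add(-80, Mul(Add(5, -40, 32), -16)) = Add(-80, Mul(-3, -16)) = Add(-80, 48) = -32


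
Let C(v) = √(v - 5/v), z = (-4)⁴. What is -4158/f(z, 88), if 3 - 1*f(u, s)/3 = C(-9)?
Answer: -37422/157 - 8316*I*√19/157 ≈ -238.36 - 230.88*I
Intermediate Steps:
z = 256
f(u, s) = 9 - 2*I*√19 (f(u, s) = 9 - 3*√(-9 - 5/(-9)) = 9 - 3*√(-9 - 5*(-⅑)) = 9 - 3*√(-9 + 5/9) = 9 - 2*I*√19)
-4158/f(z, 88) = -4158/(9 - 2*I*√19)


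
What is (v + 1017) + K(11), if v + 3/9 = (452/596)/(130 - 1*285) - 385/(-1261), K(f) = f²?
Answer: 99422346581/87368385 ≈ 1138.0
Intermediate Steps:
v = -2875549/87368385 (v = -⅓ + ((452/596)/(130 - 1*285) - 385/(-1261)) = -⅓ + ((452*(1/596))/(130 - 285) - 385*(-1/1261)) = -⅓ + ((113/149)/(-155) + 385/1261) = -⅓ + ((113/149)*(-1/155) + 385/1261) = -⅓ + (-113/23095 + 385/1261) = -⅓ + 8749082/29122795 = -2875549/87368385 ≈ -0.032913)
(v + 1017) + K(11) = (-2875549/87368385 + 1017) + 11² = 88850771996/87368385 + 121 = 99422346581/87368385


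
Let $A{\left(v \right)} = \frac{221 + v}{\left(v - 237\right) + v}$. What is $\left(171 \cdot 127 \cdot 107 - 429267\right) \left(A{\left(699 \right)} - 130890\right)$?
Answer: $- \frac{95961805257080}{387} \approx -2.4796 \cdot 10^{11}$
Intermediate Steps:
$A{\left(v \right)} = \frac{221 + v}{-237 + 2 v}$ ($A{\left(v \right)} = \frac{221 + v}{\left(v - 237\right) + v} = \frac{221 + v}{\left(-237 + v\right) + v} = \frac{221 + v}{-237 + 2 v}$)
$\left(171 \cdot 127 \cdot 107 - 429267\right) \left(A{\left(699 \right)} - 130890\right) = \left(171 \cdot 127 \cdot 107 - 429267\right) \left(\frac{221 + 699}{-237 + 2 \cdot 699} - 130890\right) = \left(21717 \cdot 107 - 429267\right) \left(\frac{1}{-237 + 1398} \cdot 920 - 130890\right) = \left(2323719 - 429267\right) \left(\frac{1}{1161} \cdot 920 - 130890\right) = 1894452 \left(\frac{1}{1161} \cdot 920 - 130890\right) = 1894452 \left(\frac{920}{1161} - 130890\right) = 1894452 \left(- \frac{151962370}{1161}\right) = - \frac{95961805257080}{387}$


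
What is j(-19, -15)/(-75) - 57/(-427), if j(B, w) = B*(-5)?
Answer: -7258/6405 ≈ -1.1332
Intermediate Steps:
j(B, w) = -5*B
j(-19, -15)/(-75) - 57/(-427) = -5*(-19)/(-75) - 57/(-427) = 95*(-1/75) - 57*(-1/427) = -19/15 + 57/427 = -7258/6405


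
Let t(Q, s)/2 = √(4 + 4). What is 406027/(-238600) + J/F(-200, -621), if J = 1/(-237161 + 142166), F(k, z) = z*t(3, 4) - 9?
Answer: -10577267203039427/6215685052062600 + 92*√2/43417749735 ≈ -1.7017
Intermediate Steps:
t(Q, s) = 4*√2 (t(Q, s) = 2*√(4 + 4) = 2*√8 = 2*(2*√2) = 4*√2)
F(k, z) = -9 + 4*z*√2 (F(k, z) = z*(4*√2) - 9 = 4*z*√2 - 9 = -9 + 4*z*√2)
J = -1/94995 (J = 1/(-94995) = -1/94995 ≈ -1.0527e-5)
406027/(-238600) + J/F(-200, -621) = 406027/(-238600) - 1/(94995*(-9 + 4*(-621)*√2)) = 406027*(-1/238600) - 1/(94995*(-9 - 2484*√2)) = -406027/238600 - 1/(94995*(-9 - 2484*√2))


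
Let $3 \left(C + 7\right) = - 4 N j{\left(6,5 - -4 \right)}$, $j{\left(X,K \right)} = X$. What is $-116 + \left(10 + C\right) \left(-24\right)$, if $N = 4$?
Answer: $580$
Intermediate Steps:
$C = -39$ ($C = -7 + \frac{\left(-4\right) 4 \cdot 6}{3} = -7 + \frac{\left(-16\right) 6}{3} = -7 + \frac{1}{3} \left(-96\right) = -7 - 32 = -39$)
$-116 + \left(10 + C\right) \left(-24\right) = -116 + \left(10 - 39\right) \left(-24\right) = -116 - -696 = -116 + 696 = 580$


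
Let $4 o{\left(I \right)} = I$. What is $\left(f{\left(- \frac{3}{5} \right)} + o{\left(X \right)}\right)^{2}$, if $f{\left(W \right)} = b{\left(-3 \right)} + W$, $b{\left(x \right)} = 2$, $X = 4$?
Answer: $\frac{144}{25} \approx 5.76$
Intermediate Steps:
$o{\left(I \right)} = \frac{I}{4}$
$f{\left(W \right)} = 2 + W$
$\left(f{\left(- \frac{3}{5} \right)} + o{\left(X \right)}\right)^{2} = \left(\left(2 - \frac{3}{5}\right) + \frac{1}{4} \cdot 4\right)^{2} = \left(\left(2 - \frac{3}{5}\right) + 1\right)^{2} = \left(\frac{7}{5} + 1\right)^{2} = \left(\frac{12}{5}\right)^{2} = \frac{144}{25}$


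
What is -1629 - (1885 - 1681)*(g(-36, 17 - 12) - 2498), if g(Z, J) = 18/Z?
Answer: 508065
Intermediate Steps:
-1629 - (1885 - 1681)*(g(-36, 17 - 12) - 2498) = -1629 - (1885 - 1681)*(18/(-36) - 2498) = -1629 - 204*(18*(-1/36) - 2498) = -1629 - 204*(-½ - 2498) = -1629 - 204*(-4997)/2 = -1629 - 1*(-509694) = -1629 + 509694 = 508065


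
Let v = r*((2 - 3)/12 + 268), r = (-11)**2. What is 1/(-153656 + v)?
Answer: -12/1454857 ≈ -8.2482e-6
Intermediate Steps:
r = 121
v = 389015/12 (v = 121*((2 - 3)/12 + 268) = 121*((1/12)*(-1) + 268) = 121*(-1/12 + 268) = 121*(3215/12) = 389015/12 ≈ 32418.)
1/(-153656 + v) = 1/(-153656 + 389015/12) = 1/(-1454857/12) = -12/1454857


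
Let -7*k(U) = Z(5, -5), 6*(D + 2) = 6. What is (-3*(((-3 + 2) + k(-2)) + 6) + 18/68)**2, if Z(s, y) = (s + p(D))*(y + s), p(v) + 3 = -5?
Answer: 251001/1156 ≈ 217.13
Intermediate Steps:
D = -1 (D = -2 + (1/6)*6 = -2 + 1 = -1)
p(v) = -8 (p(v) = -3 - 5 = -8)
Z(s, y) = (-8 + s)*(s + y) (Z(s, y) = (s - 8)*(y + s) = (-8 + s)*(s + y))
k(U) = 0 (k(U) = -(5**2 - 8*5 - 8*(-5) + 5*(-5))/7 = -(25 - 40 + 40 - 25)/7 = -1/7*0 = 0)
(-3*(((-3 + 2) + k(-2)) + 6) + 18/68)**2 = (-3*(((-3 + 2) + 0) + 6) + 18/68)**2 = (-3*((-1 + 0) + 6) + 18*(1/68))**2 = (-3*(-1 + 6) + 9/34)**2 = (-3*5 + 9/34)**2 = (-15 + 9/34)**2 = (-501/34)**2 = 251001/1156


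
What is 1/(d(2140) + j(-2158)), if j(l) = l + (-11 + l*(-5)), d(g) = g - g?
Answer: 1/8621 ≈ 0.00011600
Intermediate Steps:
d(g) = 0
j(l) = -11 - 4*l (j(l) = l + (-11 - 5*l) = -11 - 4*l)
1/(d(2140) + j(-2158)) = 1/(0 + (-11 - 4*(-2158))) = 1/(0 + (-11 + 8632)) = 1/(0 + 8621) = 1/8621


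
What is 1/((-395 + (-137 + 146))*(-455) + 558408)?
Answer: 1/734038 ≈ 1.3623e-6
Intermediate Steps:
1/((-395 + (-137 + 146))*(-455) + 558408) = 1/((-395 + 9)*(-455) + 558408) = 1/(-386*(-455) + 558408) = 1/(175630 + 558408) = 1/734038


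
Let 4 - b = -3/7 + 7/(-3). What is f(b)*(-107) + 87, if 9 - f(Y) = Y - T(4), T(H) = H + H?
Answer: -21178/21 ≈ -1008.5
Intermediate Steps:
b = 142/21 (b = 4 - (-3/7 + 7/(-3)) = 4 - (-3*⅐ + 7*(-⅓)) = 4 - (-3/7 - 7/3) = 4 - 1*(-58/21) = 4 + 58/21 = 142/21 ≈ 6.7619)
T(H) = 2*H
f(Y) = 17 - Y (f(Y) = 9 - (Y - 2*4) = 9 - (Y - 1*8) = 9 - (Y - 8) = 9 - (-8 + Y) = 9 + (8 - Y) = 17 - Y)
f(b)*(-107) + 87 = (17 - 1*142/21)*(-107) + 87 = (17 - 142/21)*(-107) + 87 = (215/21)*(-107) + 87 = -23005/21 + 87 = -21178/21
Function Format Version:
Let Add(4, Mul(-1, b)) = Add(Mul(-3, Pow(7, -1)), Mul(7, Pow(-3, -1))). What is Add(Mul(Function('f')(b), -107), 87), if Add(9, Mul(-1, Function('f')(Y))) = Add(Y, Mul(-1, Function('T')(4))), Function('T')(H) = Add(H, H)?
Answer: Rational(-21178, 21) ≈ -1008.5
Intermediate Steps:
b = Rational(142, 21) (b = Add(4, Mul(-1, Add(Mul(-3, Pow(7, -1)), Mul(7, Pow(-3, -1))))) = Add(4, Mul(-1, Add(Mul(-3, Rational(1, 7)), Mul(7, Rational(-1, 3))))) = Add(4, Mul(-1, Add(Rational(-3, 7), Rational(-7, 3)))) = Add(4, Mul(-1, Rational(-58, 21))) = Add(4, Rational(58, 21)) = Rational(142, 21) ≈ 6.7619)
Function('T')(H) = Mul(2, H)
Function('f')(Y) = Add(17, Mul(-1, Y)) (Function('f')(Y) = Add(9, Mul(-1, Add(Y, Mul(-1, Mul(2, 4))))) = Add(9, Mul(-1, Add(Y, Mul(-1, 8)))) = Add(9, Mul(-1, Add(Y, -8))) = Add(9, Mul(-1, Add(-8, Y))) = Add(9, Add(8, Mul(-1, Y))) = Add(17, Mul(-1, Y)))
Add(Mul(Function('f')(b), -107), 87) = Add(Mul(Add(17, Mul(-1, Rational(142, 21))), -107), 87) = Add(Mul(Add(17, Rational(-142, 21)), -107), 87) = Add(Mul(Rational(215, 21), -107), 87) = Add(Rational(-23005, 21), 87) = Rational(-21178, 21)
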